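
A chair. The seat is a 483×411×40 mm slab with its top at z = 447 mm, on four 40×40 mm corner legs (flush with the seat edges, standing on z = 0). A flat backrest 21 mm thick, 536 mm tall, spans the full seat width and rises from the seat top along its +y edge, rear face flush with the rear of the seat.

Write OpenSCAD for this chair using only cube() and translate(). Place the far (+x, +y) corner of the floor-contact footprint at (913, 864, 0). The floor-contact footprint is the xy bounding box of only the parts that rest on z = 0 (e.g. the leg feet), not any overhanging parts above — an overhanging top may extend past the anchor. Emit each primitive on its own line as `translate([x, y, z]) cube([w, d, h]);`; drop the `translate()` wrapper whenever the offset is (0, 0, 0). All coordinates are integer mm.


// leg_h = 447 - 40 = 407
translate([430, 453, 407]) cube([483, 411, 40]);
translate([430, 453, 0]) cube([40, 40, 407]);
translate([873, 453, 0]) cube([40, 40, 407]);
translate([430, 824, 0]) cube([40, 40, 407]);
translate([873, 824, 0]) cube([40, 40, 407]);
translate([430, 843, 447]) cube([483, 21, 536]);


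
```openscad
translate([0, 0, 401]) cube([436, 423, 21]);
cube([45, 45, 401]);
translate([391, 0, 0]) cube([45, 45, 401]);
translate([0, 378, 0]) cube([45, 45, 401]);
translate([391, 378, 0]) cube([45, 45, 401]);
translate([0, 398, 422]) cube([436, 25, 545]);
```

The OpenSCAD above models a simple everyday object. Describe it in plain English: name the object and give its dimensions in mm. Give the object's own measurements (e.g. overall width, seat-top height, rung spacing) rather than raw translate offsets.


A chair. The seat is a 436×423×21 mm slab with its top at z = 422 mm, on four 45×45 mm corner legs (flush with the seat edges, standing on z = 0). A flat backrest 25 mm thick, 545 mm tall, spans the full seat width and rises from the seat top along its +y edge, rear face flush with the rear of the seat.


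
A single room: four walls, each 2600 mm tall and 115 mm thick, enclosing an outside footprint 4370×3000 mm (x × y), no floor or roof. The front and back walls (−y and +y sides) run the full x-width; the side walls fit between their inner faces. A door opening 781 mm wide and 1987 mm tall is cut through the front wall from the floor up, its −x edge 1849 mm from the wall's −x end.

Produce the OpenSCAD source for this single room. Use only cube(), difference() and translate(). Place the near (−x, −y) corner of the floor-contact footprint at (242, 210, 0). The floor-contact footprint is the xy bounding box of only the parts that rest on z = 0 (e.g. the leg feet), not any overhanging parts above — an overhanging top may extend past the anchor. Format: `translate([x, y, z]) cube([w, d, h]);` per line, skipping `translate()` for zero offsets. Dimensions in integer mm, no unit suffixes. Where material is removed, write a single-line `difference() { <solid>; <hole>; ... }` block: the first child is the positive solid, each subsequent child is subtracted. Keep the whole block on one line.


difference() { translate([242, 210, 0]) cube([4370, 115, 2600]); translate([2091, 210, 0]) cube([781, 115, 1987]); }
translate([242, 3095, 0]) cube([4370, 115, 2600]);
translate([242, 325, 0]) cube([115, 2770, 2600]);
translate([4497, 325, 0]) cube([115, 2770, 2600]);


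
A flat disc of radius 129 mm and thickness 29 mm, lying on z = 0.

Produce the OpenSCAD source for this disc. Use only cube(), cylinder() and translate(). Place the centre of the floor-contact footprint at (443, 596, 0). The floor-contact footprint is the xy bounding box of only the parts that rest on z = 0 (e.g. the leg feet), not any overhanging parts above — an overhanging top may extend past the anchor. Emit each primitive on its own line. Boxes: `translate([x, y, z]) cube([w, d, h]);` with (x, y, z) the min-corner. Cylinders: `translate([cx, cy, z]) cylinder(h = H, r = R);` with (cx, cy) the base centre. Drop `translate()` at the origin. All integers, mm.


translate([443, 596, 0]) cylinder(h = 29, r = 129);


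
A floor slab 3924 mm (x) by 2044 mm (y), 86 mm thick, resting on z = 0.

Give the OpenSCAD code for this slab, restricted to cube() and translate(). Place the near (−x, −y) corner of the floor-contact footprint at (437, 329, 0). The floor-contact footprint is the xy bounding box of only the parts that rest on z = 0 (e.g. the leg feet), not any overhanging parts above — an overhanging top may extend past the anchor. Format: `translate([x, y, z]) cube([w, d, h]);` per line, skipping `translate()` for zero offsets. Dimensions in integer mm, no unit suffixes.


translate([437, 329, 0]) cube([3924, 2044, 86]);


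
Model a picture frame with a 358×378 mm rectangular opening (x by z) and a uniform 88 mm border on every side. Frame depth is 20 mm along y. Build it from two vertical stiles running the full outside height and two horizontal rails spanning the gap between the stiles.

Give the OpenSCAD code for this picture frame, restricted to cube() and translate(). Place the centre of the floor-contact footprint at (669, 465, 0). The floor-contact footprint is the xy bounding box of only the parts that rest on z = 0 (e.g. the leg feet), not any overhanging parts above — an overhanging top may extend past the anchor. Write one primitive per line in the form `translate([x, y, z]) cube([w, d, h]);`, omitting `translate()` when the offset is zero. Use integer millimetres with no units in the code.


translate([402, 455, 0]) cube([88, 20, 554]);
translate([848, 455, 0]) cube([88, 20, 554]);
translate([490, 455, 0]) cube([358, 20, 88]);
translate([490, 455, 466]) cube([358, 20, 88]);


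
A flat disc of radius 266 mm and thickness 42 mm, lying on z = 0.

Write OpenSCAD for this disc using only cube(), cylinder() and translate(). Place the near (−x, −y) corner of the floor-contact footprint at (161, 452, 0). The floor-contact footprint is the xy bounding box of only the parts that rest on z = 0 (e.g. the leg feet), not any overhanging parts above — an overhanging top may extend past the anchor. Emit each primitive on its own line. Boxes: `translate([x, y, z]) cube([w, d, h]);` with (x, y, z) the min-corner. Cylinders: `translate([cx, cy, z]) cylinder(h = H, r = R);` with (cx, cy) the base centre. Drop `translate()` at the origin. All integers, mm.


translate([427, 718, 0]) cylinder(h = 42, r = 266);


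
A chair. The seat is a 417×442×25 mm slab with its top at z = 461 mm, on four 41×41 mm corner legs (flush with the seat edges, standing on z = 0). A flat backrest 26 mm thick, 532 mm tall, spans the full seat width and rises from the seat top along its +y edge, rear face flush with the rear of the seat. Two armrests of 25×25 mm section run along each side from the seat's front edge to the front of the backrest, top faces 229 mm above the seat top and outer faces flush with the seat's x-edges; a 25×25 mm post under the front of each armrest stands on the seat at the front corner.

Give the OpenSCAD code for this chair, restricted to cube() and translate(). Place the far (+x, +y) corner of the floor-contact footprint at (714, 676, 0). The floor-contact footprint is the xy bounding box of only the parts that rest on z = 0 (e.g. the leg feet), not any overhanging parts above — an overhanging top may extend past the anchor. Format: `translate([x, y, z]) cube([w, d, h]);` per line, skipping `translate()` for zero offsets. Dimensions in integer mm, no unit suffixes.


translate([297, 234, 436]) cube([417, 442, 25]);
translate([297, 234, 0]) cube([41, 41, 436]);
translate([673, 234, 0]) cube([41, 41, 436]);
translate([297, 635, 0]) cube([41, 41, 436]);
translate([673, 635, 0]) cube([41, 41, 436]);
translate([297, 650, 461]) cube([417, 26, 532]);
translate([297, 234, 665]) cube([25, 416, 25]);
translate([689, 234, 665]) cube([25, 416, 25]);
translate([297, 234, 461]) cube([25, 25, 204]);
translate([689, 234, 461]) cube([25, 25, 204]);


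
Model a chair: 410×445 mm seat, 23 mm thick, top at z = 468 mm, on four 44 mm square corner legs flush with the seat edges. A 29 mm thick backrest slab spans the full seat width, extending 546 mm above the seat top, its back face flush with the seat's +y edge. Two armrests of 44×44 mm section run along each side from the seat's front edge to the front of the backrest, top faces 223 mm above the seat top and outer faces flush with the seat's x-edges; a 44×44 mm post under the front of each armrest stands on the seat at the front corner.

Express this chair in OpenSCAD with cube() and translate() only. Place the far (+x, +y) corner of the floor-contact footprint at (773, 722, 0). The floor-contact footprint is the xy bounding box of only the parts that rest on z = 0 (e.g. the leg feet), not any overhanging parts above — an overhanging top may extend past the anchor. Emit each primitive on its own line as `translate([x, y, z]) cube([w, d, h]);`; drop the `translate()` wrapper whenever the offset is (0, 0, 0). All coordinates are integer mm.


// leg_h = 468 - 23 = 445
// arm post h = 223 - 44 = 179
translate([363, 277, 445]) cube([410, 445, 23]);
translate([363, 277, 0]) cube([44, 44, 445]);
translate([729, 277, 0]) cube([44, 44, 445]);
translate([363, 678, 0]) cube([44, 44, 445]);
translate([729, 678, 0]) cube([44, 44, 445]);
translate([363, 693, 468]) cube([410, 29, 546]);
translate([363, 277, 647]) cube([44, 416, 44]);
translate([729, 277, 647]) cube([44, 416, 44]);
translate([363, 277, 468]) cube([44, 44, 179]);
translate([729, 277, 468]) cube([44, 44, 179]);


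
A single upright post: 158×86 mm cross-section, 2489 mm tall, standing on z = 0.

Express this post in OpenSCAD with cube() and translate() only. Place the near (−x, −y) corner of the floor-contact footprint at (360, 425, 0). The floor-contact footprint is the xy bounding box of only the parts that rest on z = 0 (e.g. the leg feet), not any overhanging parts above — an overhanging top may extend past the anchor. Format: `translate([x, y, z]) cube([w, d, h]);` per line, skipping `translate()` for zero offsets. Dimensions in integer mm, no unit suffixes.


translate([360, 425, 0]) cube([158, 86, 2489]);


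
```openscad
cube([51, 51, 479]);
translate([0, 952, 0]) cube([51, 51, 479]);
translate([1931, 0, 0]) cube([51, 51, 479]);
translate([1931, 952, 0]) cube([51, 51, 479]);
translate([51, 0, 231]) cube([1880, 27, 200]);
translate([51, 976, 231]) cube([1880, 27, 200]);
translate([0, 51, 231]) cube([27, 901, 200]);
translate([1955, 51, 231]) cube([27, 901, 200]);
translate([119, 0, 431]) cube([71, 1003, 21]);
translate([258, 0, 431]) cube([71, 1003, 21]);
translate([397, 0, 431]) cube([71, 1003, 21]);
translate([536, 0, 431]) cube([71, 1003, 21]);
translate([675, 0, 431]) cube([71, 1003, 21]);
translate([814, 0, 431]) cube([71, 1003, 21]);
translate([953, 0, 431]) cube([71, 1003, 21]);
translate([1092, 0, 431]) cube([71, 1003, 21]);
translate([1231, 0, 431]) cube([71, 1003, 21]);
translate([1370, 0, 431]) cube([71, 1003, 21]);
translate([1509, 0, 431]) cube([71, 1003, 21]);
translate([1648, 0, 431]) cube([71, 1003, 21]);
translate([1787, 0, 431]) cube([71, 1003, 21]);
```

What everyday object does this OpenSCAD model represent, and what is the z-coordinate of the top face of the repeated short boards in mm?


A bed frame. The slat-top height is 452 mm.

Four posts, four rails, and a row of slats — a bed frame. Slats sit on the rails at z = 231 + 200 = 431; with slat thickness 21, the top is 452 mm.


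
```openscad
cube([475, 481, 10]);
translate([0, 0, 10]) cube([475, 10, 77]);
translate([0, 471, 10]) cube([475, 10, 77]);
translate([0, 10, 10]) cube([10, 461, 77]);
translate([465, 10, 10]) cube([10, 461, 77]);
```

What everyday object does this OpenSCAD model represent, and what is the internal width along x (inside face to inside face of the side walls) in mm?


An open box. The internal width is 455 mm.

A 475×481 base slab with four walls standing on it — an open box. The base is 475 mm wide and the walls are 10 mm thick, so the internal width is 475 − 2 × 10 = 455 mm.


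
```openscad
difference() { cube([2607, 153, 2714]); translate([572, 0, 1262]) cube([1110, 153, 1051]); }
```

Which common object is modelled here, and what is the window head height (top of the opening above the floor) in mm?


A wall with a window opening. The window head height is 2313 mm.

A wall with a rectangular opening subtracted — a window. Sill at z = 1262, opening 1051 mm tall, so the head is at 1262 + 1051 = 2313 mm.


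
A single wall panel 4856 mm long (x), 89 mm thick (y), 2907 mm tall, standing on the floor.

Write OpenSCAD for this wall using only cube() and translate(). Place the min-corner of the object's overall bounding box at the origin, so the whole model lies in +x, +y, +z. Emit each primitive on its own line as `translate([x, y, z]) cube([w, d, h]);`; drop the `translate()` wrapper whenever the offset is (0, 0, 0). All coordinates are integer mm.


cube([4856, 89, 2907]);


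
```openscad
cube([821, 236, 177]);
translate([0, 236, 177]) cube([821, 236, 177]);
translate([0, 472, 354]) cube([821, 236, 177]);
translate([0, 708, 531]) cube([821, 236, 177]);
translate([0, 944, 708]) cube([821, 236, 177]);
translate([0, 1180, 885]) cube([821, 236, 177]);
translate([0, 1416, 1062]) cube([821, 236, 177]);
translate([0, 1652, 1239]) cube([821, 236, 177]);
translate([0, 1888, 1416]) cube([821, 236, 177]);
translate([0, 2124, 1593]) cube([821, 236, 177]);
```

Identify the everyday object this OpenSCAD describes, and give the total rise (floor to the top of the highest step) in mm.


A staircase. The total rise is 1770 mm.

10 identical blocks, each offset up and back from the previous — a staircase. Each step is 177 mm tall and there are 10 of them, so the total rise is 10 × 177 = 1770 mm.


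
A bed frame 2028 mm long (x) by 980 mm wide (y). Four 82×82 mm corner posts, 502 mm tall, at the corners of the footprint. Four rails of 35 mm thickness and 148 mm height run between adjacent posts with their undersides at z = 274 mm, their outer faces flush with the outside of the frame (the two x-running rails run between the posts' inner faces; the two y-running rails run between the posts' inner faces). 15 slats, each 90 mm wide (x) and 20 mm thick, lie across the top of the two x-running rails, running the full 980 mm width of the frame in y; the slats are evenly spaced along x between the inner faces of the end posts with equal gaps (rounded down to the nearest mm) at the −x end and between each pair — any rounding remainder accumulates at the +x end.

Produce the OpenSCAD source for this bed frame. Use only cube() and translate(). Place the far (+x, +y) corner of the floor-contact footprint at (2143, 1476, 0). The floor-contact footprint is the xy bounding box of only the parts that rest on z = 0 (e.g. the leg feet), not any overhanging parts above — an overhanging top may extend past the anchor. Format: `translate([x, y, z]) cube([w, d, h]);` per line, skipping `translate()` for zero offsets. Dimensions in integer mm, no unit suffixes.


// slat z = rail_z + rail_h = 274 + 148 = 422
// slat gap = ⌊(1864 − 15·90) / 16⌋ = 32
translate([115, 496, 0]) cube([82, 82, 502]);
translate([115, 1394, 0]) cube([82, 82, 502]);
translate([2061, 496, 0]) cube([82, 82, 502]);
translate([2061, 1394, 0]) cube([82, 82, 502]);
translate([197, 496, 274]) cube([1864, 35, 148]);
translate([197, 1441, 274]) cube([1864, 35, 148]);
translate([115, 578, 274]) cube([35, 816, 148]);
translate([2108, 578, 274]) cube([35, 816, 148]);
translate([229, 496, 422]) cube([90, 980, 20]);
translate([351, 496, 422]) cube([90, 980, 20]);
translate([473, 496, 422]) cube([90, 980, 20]);
translate([595, 496, 422]) cube([90, 980, 20]);
translate([717, 496, 422]) cube([90, 980, 20]);
translate([839, 496, 422]) cube([90, 980, 20]);
translate([961, 496, 422]) cube([90, 980, 20]);
translate([1083, 496, 422]) cube([90, 980, 20]);
translate([1205, 496, 422]) cube([90, 980, 20]);
translate([1327, 496, 422]) cube([90, 980, 20]);
translate([1449, 496, 422]) cube([90, 980, 20]);
translate([1571, 496, 422]) cube([90, 980, 20]);
translate([1693, 496, 422]) cube([90, 980, 20]);
translate([1815, 496, 422]) cube([90, 980, 20]);
translate([1937, 496, 422]) cube([90, 980, 20]);


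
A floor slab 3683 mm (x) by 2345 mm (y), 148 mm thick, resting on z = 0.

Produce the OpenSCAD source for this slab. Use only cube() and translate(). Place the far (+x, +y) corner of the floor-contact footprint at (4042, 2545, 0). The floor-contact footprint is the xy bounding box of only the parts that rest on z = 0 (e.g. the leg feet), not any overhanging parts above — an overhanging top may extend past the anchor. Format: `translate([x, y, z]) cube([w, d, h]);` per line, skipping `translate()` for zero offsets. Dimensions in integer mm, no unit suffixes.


translate([359, 200, 0]) cube([3683, 2345, 148]);


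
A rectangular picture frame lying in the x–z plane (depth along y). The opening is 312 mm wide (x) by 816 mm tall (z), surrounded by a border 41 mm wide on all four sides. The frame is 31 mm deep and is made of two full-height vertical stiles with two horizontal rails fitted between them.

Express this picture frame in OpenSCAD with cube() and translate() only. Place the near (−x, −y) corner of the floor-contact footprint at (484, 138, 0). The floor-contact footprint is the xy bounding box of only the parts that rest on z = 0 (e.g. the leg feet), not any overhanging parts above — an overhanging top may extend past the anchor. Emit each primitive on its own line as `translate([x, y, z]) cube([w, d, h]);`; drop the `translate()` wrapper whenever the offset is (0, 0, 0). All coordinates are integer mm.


translate([484, 138, 0]) cube([41, 31, 898]);
translate([837, 138, 0]) cube([41, 31, 898]);
translate([525, 138, 0]) cube([312, 31, 41]);
translate([525, 138, 857]) cube([312, 31, 41]);


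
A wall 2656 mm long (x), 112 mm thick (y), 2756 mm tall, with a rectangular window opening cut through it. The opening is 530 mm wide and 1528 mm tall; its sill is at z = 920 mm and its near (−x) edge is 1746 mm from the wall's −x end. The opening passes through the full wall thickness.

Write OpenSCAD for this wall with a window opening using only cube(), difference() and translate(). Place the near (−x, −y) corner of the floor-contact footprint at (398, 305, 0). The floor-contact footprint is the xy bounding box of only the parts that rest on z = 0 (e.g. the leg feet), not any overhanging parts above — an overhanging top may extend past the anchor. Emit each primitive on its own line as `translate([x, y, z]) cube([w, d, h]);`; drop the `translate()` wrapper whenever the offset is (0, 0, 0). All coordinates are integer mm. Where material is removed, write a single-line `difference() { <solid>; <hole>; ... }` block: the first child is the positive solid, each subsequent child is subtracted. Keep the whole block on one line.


difference() { translate([398, 305, 0]) cube([2656, 112, 2756]); translate([2144, 305, 920]) cube([530, 112, 1528]); }


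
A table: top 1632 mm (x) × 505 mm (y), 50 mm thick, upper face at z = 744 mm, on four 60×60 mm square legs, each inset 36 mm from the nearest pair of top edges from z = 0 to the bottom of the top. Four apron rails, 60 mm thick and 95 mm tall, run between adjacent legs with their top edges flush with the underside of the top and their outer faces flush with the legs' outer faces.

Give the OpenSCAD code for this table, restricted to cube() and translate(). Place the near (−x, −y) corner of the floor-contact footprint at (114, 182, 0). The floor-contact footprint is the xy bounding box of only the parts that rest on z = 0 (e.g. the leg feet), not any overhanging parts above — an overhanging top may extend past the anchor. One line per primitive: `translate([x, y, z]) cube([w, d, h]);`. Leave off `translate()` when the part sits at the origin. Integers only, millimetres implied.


translate([78, 146, 694]) cube([1632, 505, 50]);
translate([114, 182, 0]) cube([60, 60, 694]);
translate([1614, 182, 0]) cube([60, 60, 694]);
translate([114, 555, 0]) cube([60, 60, 694]);
translate([1614, 555, 0]) cube([60, 60, 694]);
translate([174, 182, 599]) cube([1440, 60, 95]);
translate([174, 555, 599]) cube([1440, 60, 95]);
translate([114, 242, 599]) cube([60, 313, 95]);
translate([1614, 242, 599]) cube([60, 313, 95]);


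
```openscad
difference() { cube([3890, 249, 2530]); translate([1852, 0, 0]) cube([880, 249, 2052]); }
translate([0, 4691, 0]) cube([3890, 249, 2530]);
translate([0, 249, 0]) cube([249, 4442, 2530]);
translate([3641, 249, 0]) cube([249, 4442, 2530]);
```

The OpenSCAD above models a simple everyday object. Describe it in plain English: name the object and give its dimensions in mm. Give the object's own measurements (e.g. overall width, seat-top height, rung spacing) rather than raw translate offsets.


A single room: four walls, each 2530 mm tall and 249 mm thick, enclosing an outside footprint 3890×4940 mm (x × y), no floor or roof. The front and back walls (−y and +y sides) run the full x-width; the side walls fit between their inner faces. A door opening 880 mm wide and 2052 mm tall is cut through the front wall from the floor up, its −x edge 1852 mm from the wall's −x end.


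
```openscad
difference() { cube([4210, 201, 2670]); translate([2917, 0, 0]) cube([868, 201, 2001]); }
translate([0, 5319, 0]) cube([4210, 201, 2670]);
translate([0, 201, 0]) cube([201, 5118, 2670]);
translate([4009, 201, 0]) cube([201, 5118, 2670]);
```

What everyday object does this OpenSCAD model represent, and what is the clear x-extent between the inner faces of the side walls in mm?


A single room. The interior width is 3808 mm.

Four walls enclosing a rectangle with a door in the front wall — a room. Outside width 4210 minus two 201 mm walls gives 3808 mm.


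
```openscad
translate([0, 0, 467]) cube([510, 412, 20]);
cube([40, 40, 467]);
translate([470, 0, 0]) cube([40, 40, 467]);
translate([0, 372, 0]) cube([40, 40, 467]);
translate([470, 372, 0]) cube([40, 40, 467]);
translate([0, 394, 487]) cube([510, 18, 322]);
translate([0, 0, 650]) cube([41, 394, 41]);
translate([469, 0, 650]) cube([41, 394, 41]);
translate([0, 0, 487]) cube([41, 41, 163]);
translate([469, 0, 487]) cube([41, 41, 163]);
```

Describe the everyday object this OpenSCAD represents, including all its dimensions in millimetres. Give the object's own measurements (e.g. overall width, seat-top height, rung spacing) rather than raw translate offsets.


A chair. The seat is a 510×412×20 mm slab with its top at z = 487 mm, on four 40×40 mm corner legs (flush with the seat edges, standing on z = 0). A flat backrest 18 mm thick, 322 mm tall, spans the full seat width and rises from the seat top along its +y edge, rear face flush with the rear of the seat. Two armrests of 41×41 mm section run along each side from the seat's front edge to the front of the backrest, top faces 204 mm above the seat top and outer faces flush with the seat's x-edges; a 41×41 mm post under the front of each armrest stands on the seat at the front corner.


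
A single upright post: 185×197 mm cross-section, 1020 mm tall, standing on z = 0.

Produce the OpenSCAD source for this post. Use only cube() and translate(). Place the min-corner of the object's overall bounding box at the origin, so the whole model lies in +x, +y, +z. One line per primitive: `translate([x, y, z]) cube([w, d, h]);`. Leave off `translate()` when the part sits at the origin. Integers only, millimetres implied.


cube([185, 197, 1020]);


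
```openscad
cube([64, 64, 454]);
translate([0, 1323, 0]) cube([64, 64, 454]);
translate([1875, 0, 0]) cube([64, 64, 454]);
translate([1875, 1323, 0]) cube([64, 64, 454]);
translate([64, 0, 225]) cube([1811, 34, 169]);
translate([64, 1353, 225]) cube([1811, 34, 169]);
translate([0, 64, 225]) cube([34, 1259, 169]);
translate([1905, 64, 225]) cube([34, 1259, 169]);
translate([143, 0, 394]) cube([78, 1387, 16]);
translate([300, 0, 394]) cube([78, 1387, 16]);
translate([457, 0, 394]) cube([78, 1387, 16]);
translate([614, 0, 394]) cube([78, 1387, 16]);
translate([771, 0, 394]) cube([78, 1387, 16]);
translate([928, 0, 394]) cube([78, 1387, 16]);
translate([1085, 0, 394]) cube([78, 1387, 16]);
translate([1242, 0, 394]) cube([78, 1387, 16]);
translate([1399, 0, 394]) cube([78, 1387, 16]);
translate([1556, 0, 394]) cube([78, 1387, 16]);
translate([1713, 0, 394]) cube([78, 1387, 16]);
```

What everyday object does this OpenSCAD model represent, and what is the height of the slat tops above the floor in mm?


A bed frame. The slat-top height is 410 mm.

Four posts, four rails, and a row of slats — a bed frame. Slats sit on the rails at z = 225 + 169 = 394; with slat thickness 16, the top is 410 mm.


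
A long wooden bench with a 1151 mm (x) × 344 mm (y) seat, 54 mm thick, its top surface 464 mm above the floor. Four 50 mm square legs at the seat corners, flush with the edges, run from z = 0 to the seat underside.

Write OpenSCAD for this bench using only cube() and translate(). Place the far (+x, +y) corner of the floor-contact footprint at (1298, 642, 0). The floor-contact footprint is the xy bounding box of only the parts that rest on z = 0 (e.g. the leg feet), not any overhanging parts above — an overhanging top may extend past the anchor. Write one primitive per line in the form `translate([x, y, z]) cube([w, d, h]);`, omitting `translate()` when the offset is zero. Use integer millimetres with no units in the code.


translate([147, 298, 410]) cube([1151, 344, 54]);
translate([147, 298, 0]) cube([50, 50, 410]);
translate([147, 592, 0]) cube([50, 50, 410]);
translate([1248, 298, 0]) cube([50, 50, 410]);
translate([1248, 592, 0]) cube([50, 50, 410]);


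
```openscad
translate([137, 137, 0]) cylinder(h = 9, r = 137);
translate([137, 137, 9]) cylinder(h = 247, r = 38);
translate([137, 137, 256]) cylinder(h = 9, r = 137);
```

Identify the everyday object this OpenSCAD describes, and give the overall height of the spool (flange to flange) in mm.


A spool. The overall height is 265 mm.

Three coaxial cylinders, large–small–large — a spool. Two 9 mm flanges and a 247 mm core give 9 + 247 + 9 = 265 mm.


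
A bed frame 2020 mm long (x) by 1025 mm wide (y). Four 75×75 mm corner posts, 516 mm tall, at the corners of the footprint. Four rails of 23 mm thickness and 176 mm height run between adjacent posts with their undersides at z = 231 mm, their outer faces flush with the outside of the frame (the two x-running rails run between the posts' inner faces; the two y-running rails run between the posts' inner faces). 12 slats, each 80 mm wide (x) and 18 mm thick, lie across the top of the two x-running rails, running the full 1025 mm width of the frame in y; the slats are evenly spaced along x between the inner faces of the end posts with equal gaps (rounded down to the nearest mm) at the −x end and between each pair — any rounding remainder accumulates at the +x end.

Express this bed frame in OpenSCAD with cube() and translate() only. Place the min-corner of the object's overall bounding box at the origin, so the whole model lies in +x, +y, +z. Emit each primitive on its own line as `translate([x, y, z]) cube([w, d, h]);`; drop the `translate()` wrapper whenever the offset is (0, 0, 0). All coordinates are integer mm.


cube([75, 75, 516]);
translate([0, 950, 0]) cube([75, 75, 516]);
translate([1945, 0, 0]) cube([75, 75, 516]);
translate([1945, 950, 0]) cube([75, 75, 516]);
translate([75, 0, 231]) cube([1870, 23, 176]);
translate([75, 1002, 231]) cube([1870, 23, 176]);
translate([0, 75, 231]) cube([23, 875, 176]);
translate([1997, 75, 231]) cube([23, 875, 176]);
translate([145, 0, 407]) cube([80, 1025, 18]);
translate([295, 0, 407]) cube([80, 1025, 18]);
translate([445, 0, 407]) cube([80, 1025, 18]);
translate([595, 0, 407]) cube([80, 1025, 18]);
translate([745, 0, 407]) cube([80, 1025, 18]);
translate([895, 0, 407]) cube([80, 1025, 18]);
translate([1045, 0, 407]) cube([80, 1025, 18]);
translate([1195, 0, 407]) cube([80, 1025, 18]);
translate([1345, 0, 407]) cube([80, 1025, 18]);
translate([1495, 0, 407]) cube([80, 1025, 18]);
translate([1645, 0, 407]) cube([80, 1025, 18]);
translate([1795, 0, 407]) cube([80, 1025, 18]);


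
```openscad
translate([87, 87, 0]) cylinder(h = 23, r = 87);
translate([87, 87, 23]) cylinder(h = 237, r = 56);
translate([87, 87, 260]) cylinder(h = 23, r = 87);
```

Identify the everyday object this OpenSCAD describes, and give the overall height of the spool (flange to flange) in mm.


A spool. The overall height is 283 mm.

Three coaxial cylinders, large–small–large — a spool. Two 23 mm flanges and a 237 mm core give 23 + 237 + 23 = 283 mm.


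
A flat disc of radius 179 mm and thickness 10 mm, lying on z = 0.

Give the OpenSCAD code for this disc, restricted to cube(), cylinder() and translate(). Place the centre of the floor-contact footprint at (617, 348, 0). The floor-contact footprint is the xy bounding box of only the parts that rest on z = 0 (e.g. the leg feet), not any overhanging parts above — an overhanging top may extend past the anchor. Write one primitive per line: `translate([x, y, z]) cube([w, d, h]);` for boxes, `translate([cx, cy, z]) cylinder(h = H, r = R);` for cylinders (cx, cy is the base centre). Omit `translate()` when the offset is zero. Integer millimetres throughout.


translate([617, 348, 0]) cylinder(h = 10, r = 179);


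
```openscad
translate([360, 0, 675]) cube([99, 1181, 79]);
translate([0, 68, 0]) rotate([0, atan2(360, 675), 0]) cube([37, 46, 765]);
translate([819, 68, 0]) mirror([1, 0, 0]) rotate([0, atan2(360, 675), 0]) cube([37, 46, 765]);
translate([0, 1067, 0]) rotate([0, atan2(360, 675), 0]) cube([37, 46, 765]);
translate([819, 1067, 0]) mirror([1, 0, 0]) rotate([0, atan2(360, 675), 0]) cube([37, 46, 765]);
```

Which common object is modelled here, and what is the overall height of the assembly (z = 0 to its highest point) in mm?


A sawhorse. The overall height is 754 mm.

A beam across two mirrored pairs of raked legs — a sawhorse. The beam's underside is at z = 675 (matching the legs' vertical rise in atan2(360, 675)) and the beam is 79 mm tall, so its top is at 675 + 79 = 754 mm. The raked legs top out at the beam's underside, so that is the highest point.


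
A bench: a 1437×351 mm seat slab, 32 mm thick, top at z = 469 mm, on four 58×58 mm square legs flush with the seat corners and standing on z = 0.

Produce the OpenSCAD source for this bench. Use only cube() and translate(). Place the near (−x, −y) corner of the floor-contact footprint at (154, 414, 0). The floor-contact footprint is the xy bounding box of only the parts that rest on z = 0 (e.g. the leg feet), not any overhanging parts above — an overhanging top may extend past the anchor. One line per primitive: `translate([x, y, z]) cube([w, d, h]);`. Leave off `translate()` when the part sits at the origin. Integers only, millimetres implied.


// leg_h = 469 − 32 = 437
translate([154, 414, 437]) cube([1437, 351, 32]);
translate([154, 414, 0]) cube([58, 58, 437]);
translate([154, 707, 0]) cube([58, 58, 437]);
translate([1533, 414, 0]) cube([58, 58, 437]);
translate([1533, 707, 0]) cube([58, 58, 437]);


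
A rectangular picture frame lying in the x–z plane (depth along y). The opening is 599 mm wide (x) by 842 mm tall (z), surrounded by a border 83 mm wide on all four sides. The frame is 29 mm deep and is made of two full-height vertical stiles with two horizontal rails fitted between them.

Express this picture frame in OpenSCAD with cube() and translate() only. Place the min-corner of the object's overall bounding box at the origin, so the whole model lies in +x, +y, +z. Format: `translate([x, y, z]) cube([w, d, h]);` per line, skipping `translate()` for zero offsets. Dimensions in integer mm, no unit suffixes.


cube([83, 29, 1008]);
translate([682, 0, 0]) cube([83, 29, 1008]);
translate([83, 0, 0]) cube([599, 29, 83]);
translate([83, 0, 925]) cube([599, 29, 83]);


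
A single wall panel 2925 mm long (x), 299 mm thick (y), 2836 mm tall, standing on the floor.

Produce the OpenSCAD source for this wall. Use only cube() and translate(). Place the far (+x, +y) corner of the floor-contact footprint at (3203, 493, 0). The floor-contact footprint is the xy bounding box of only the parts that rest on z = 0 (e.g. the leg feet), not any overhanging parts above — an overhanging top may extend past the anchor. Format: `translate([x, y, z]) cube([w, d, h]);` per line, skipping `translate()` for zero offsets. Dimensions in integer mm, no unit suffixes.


translate([278, 194, 0]) cube([2925, 299, 2836]);


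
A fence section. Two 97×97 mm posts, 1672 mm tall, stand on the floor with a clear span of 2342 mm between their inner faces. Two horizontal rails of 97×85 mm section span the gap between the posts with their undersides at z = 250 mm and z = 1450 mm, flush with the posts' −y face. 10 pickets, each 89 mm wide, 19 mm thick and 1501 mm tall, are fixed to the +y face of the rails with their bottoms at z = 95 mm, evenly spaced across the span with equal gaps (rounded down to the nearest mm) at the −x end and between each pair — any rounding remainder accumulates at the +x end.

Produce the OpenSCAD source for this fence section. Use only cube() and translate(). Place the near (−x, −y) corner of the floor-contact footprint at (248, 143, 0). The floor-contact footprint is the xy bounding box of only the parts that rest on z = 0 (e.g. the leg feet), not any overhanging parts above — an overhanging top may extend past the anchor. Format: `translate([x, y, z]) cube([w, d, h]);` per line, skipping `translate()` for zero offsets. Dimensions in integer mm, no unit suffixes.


translate([248, 143, 0]) cube([97, 97, 1672]);
translate([2687, 143, 0]) cube([97, 97, 1672]);
translate([345, 143, 250]) cube([2342, 97, 85]);
translate([345, 143, 1450]) cube([2342, 97, 85]);
translate([477, 240, 95]) cube([89, 19, 1501]);
translate([698, 240, 95]) cube([89, 19, 1501]);
translate([919, 240, 95]) cube([89, 19, 1501]);
translate([1140, 240, 95]) cube([89, 19, 1501]);
translate([1361, 240, 95]) cube([89, 19, 1501]);
translate([1582, 240, 95]) cube([89, 19, 1501]);
translate([1803, 240, 95]) cube([89, 19, 1501]);
translate([2024, 240, 95]) cube([89, 19, 1501]);
translate([2245, 240, 95]) cube([89, 19, 1501]);
translate([2466, 240, 95]) cube([89, 19, 1501]);


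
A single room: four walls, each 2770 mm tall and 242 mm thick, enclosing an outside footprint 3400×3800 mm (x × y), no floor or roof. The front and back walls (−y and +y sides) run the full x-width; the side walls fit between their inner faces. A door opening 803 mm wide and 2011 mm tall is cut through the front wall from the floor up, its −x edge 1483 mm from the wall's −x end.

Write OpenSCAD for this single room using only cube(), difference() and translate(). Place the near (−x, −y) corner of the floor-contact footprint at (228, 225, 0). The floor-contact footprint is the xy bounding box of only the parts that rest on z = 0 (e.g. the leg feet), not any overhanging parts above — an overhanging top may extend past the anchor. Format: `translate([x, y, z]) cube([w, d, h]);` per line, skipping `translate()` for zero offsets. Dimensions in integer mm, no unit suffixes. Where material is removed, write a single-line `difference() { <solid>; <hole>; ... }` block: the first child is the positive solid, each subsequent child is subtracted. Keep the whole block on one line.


difference() { translate([228, 225, 0]) cube([3400, 242, 2770]); translate([1711, 225, 0]) cube([803, 242, 2011]); }
translate([228, 3783, 0]) cube([3400, 242, 2770]);
translate([228, 467, 0]) cube([242, 3316, 2770]);
translate([3386, 467, 0]) cube([242, 3316, 2770]);


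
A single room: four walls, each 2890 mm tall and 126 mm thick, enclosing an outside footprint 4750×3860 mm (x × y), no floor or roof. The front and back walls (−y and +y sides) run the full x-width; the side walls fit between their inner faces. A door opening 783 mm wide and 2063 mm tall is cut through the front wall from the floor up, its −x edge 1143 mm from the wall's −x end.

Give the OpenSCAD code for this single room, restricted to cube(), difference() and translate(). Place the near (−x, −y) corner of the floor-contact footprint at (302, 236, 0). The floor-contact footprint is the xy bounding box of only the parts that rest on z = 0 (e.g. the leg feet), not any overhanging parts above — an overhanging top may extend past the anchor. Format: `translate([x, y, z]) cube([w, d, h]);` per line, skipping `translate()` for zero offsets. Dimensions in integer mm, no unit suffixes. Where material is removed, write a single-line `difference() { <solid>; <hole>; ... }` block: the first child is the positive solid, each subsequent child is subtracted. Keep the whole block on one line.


difference() { translate([302, 236, 0]) cube([4750, 126, 2890]); translate([1445, 236, 0]) cube([783, 126, 2063]); }
translate([302, 3970, 0]) cube([4750, 126, 2890]);
translate([302, 362, 0]) cube([126, 3608, 2890]);
translate([4926, 362, 0]) cube([126, 3608, 2890]);


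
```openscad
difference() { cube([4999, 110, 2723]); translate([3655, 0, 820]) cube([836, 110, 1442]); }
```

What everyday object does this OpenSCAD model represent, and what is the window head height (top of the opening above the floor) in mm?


A wall with a window opening. The window head height is 2262 mm.

A wall with a rectangular opening subtracted — a window. Sill at z = 820, opening 1442 mm tall, so the head is at 820 + 1442 = 2262 mm.


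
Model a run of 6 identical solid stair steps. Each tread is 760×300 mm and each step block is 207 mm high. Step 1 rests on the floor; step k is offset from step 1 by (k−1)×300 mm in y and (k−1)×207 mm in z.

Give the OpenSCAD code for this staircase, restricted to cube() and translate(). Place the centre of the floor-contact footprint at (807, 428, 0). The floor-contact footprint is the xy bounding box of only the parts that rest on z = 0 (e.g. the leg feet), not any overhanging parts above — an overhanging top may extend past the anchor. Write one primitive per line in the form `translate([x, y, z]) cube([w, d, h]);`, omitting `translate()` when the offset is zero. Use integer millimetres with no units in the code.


translate([427, 278, 0]) cube([760, 300, 207]);
translate([427, 578, 207]) cube([760, 300, 207]);
translate([427, 878, 414]) cube([760, 300, 207]);
translate([427, 1178, 621]) cube([760, 300, 207]);
translate([427, 1478, 828]) cube([760, 300, 207]);
translate([427, 1778, 1035]) cube([760, 300, 207]);


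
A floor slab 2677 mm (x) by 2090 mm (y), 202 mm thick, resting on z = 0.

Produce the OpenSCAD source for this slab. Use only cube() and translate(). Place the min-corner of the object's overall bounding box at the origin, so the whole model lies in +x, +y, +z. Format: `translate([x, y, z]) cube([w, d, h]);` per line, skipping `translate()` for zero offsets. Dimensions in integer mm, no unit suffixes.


cube([2677, 2090, 202]);


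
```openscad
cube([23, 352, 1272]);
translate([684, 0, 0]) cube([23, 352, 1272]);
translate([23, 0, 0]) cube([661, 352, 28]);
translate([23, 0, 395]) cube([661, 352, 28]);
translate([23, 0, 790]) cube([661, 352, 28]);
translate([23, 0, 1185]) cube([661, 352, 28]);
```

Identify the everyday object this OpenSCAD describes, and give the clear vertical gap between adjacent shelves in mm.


A bookshelf. The clear shelf gap is 367 mm.

Two tall side panels with 4 horizontal boards between them — a bookshelf. The first two shelf undersides are at z = 0 and z = 395; with shelf thickness 28, the clear gap is 395 − 0 − 28 = 367 mm.


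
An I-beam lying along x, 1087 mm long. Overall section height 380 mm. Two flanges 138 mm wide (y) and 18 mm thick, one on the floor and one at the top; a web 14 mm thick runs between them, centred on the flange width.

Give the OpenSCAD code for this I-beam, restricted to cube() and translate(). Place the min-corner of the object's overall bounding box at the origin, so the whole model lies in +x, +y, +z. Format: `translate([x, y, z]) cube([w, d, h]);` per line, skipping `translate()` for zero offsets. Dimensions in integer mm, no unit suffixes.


cube([1087, 138, 18]);
translate([0, 62, 18]) cube([1087, 14, 344]);
translate([0, 0, 362]) cube([1087, 138, 18]);
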